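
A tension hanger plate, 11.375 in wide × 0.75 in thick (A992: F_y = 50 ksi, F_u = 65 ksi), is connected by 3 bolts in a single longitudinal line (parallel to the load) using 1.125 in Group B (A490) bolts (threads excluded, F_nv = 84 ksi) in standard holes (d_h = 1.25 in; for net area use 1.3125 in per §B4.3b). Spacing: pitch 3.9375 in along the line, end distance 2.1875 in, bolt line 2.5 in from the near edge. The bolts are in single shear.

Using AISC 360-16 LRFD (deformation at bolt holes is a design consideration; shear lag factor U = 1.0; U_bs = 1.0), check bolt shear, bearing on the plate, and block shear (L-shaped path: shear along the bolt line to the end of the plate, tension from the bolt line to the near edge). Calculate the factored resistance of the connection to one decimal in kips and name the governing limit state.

187.9 kips (bolt shear governs)

Bolt shear: A_b = π(1.125)²/4 = 0.99402 in². φR_n = 0.75 × 84 × 0.99402 × 3 × 1 = 187.9 kips.
Bearing (0.75 in plate, F_u = 65 ksi): end bolts L_c = 2.1875 − 1.25/2 = 1.5625, R_n = min(1.2×1.5625×0.75×65, 2.4×1.125×0.75×65) = 91.406 kips/bolt; interior L_c = 3.9375 − 1.25 = 2.6875, R_n = 131.63 kips/bolt. φR_n = 0.75 × (1×91.406 + 2×131.63) = 266.0 kips.
Block shear: shear path 1×[2.1875+2×3.9375] = 1×10.0625 in, A_gv = 7.5469, A_nv = 1×(10.0625 − 2.5×1.3125)×0.75 = 5.0859 in²; tension to near edge: (2.5 − 0.5×1.3125)×0.75 = 1.3828 in². R_n = min(0.6×65×5.0859, 0.6×50×7.5469) + 1.0×65×1.3828 = min(198.35, 226.41) + 89.882 = 288.23 kips. φR_n = 0.75 × 288.23 = 216.2 kips.
Governing: min(187.9, 266.0, 216.2) = 187.9 kips → bolt shear.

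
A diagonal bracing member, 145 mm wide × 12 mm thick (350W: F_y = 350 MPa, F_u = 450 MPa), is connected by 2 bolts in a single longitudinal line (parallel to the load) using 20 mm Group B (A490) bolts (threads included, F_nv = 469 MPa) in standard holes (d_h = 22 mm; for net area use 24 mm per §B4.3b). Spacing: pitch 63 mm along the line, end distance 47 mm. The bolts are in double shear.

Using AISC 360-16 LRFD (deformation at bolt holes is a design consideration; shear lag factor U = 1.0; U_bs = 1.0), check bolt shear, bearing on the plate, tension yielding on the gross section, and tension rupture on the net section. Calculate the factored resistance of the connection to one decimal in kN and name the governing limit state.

Bolt shear: A_b = π(20)²/4 = 314.16 mm². φR_n = 0.75 × 469 × 314.16 × 2 × 2 = 442.0 kN.
Bearing (12 mm plate, F_u = 450 MPa): end bolts L_c = 47 − 22/2 = 36, R_n = min(1.2×36×12×450, 2.4×20×12×450) = 233.28 kN/bolt; interior L_c = 63 − 22 = 41, R_n = 259.2 kN/bolt. φR_n = 0.75 × (1×233.28 + 1×259.2) = 369.4 kN.
Tension yield (gross): A_g = 145×12 = 1740 mm². φR_n = 0.90 × 350 × 1740 = 548.1 kN.
Tension rupture (net): A_n = (145 − 1×24)×12 = 1452 mm² (U = 1.0, A_e = A_n). φR_n = 0.75 × 450 × 1452 = 490.1 kN.
Governing: min(442.0, 369.4, 548.1, 490.1) = 369.4 kN → bearing.

369.4 kN (bearing governs)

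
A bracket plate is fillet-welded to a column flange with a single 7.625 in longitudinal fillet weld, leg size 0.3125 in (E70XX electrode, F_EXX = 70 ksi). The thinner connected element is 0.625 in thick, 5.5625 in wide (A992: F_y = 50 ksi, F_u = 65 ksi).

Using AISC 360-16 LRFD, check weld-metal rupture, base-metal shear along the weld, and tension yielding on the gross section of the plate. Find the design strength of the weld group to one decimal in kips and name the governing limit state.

Weld metal: throat = 0.707×0.3125 = 0.22094 in, L = 7.625 in. φR_n = 0.75 × 0.6 × 70 × 0.22094 × 7.625 = 53.1 kips.
Base metal shear (0.625 in plate): yield φR_n = 1.0×0.6×50×0.625×7.625 = 143.0 kips; rupture φR_n = 0.75×0.6×65×0.625×7.625 = 139.4 kips; take 139.4 kips (rupture).
Tension yield (gross): A_g = 5.5625×0.625 = 3.4766 in². φR_n = 0.90 × 50 × 3.4766 = 156.4 kips.
Governing: min(53.1, 139.4, 156.4) = 53.1 kips → weld metal.

53.1 kips (weld metal governs)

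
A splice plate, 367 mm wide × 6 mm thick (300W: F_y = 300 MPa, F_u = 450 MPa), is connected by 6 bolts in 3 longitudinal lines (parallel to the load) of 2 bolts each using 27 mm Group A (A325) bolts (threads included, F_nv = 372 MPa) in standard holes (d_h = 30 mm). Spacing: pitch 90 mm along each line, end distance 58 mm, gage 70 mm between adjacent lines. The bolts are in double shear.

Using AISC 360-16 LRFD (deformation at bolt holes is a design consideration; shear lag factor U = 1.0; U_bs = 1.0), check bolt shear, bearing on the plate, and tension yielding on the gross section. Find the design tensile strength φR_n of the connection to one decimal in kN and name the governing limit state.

Bolt shear: A_b = π(27)²/4 = 572.56 mm². φR_n = 0.75 × 372 × 572.56 × 6 × 2 = 1916.9 kN.
Bearing (6 mm plate, F_u = 450 MPa): end bolts L_c = 58 − 30/2 = 43, R_n = min(1.2×43×6×450, 2.4×27×6×450) = 139.32 kN/bolt; interior L_c = 90 − 30 = 60, R_n = 174.96 kN/bolt. φR_n = 0.75 × (3×139.32 + 3×174.96) = 707.1 kN.
Tension yield (gross): A_g = 367×6 = 2202 mm². φR_n = 0.90 × 300 × 2202 = 594.5 kN.
Governing: min(1916.9, 707.1, 594.5) = 594.5 kN → gross-section yield.

594.5 kN (gross-section yield governs)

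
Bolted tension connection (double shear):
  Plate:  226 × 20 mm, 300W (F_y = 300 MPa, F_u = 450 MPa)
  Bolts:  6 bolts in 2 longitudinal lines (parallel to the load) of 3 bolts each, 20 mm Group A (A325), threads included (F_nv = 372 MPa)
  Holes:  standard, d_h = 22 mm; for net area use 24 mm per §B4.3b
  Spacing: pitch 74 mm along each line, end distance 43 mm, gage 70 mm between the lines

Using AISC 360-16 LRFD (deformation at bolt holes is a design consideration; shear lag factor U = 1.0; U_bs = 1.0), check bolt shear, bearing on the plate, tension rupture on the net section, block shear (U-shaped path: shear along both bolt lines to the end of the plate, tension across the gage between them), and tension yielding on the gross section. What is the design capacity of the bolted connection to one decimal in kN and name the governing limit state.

Bolt shear: A_b = π(20)²/4 = 314.16 mm². φR_n = 0.75 × 372 × 314.16 × 6 × 2 = 1051.8 kN.
Bearing (20 mm plate, F_u = 450 MPa): end bolts L_c = 43 − 22/2 = 32, R_n = min(1.2×32×20×450, 2.4×20×20×450) = 345.6 kN/bolt; interior L_c = 74 − 22 = 52, R_n = 432 kN/bolt. φR_n = 0.75 × (2×345.6 + 4×432) = 1814.4 kN.
Tension rupture (net): A_n = (226 − 2×24)×20 = 3560 mm² (U = 1.0, A_e = A_n). φR_n = 0.75 × 450 × 3560 = 1201.5 kN.
Block shear: shear path 2×[43+2×74] = 2×191 mm, A_gv = 7640, A_nv = 2×(191 − 2.5×24)×20 = 5240 mm²; tension across gage: (70 − 1×24)×20 = 920 mm². R_n = min(0.6×450×5240, 0.6×300×7640) + 1.0×450×920 = min(1414.8, 1375.2) + 414 = 1789.2 kN. φR_n = 0.75 × 1789.2 = 1341.9 kN.
Tension yield (gross): A_g = 226×20 = 4520 mm². φR_n = 0.90 × 300 × 4520 = 1220.4 kN.
Governing: min(1051.8, 1814.4, 1201.5, 1341.9, 1220.4) = 1051.8 kN → bolt shear.

1051.8 kN (bolt shear governs)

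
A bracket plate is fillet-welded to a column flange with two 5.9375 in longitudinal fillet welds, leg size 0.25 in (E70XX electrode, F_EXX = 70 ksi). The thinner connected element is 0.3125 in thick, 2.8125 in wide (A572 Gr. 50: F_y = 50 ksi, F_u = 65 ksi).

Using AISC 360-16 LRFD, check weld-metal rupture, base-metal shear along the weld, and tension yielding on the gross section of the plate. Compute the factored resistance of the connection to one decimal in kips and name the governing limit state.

Weld metal: throat = 0.707×0.25 = 0.17675 in, L = 2×5.9375 = 11.875 in. φR_n = 0.75 × 0.6 × 70 × 0.17675 × 11.875 = 66.1 kips.
Base metal shear (0.3125 in plate): yield φR_n = 1.0×0.6×50×0.3125×11.875 = 111.3 kips; rupture φR_n = 0.75×0.6×65×0.3125×11.875 = 108.5 kips; take 108.5 kips (rupture).
Tension yield (gross): A_g = 2.8125×0.3125 = 0.87891 in². φR_n = 0.90 × 50 × 0.87891 = 39.6 kips.
Governing: min(66.1, 108.5, 39.6) = 39.6 kips → gross-section yield.

39.6 kips (gross-section yield governs)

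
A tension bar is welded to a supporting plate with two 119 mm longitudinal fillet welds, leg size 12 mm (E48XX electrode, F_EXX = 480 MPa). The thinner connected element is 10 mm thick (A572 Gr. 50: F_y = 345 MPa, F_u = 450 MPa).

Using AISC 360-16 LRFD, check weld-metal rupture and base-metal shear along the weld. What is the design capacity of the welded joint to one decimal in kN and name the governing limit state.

Weld metal: throat = 0.707×12 = 8.484 mm, L = 2×119 = 238 mm. φR_n = 0.75 × 0.6 × 480 × 8.484 × 238 = 436.1 kN.
Base metal shear (10 mm plate): yield φR_n = 1.0×0.6×345×10×238 = 492.7 kN; rupture φR_n = 0.75×0.6×450×10×238 = 482.0 kN; take 482.0 kN (rupture).
Governing: min(436.1, 482.0) = 436.1 kN → weld metal.

436.1 kN (weld metal governs)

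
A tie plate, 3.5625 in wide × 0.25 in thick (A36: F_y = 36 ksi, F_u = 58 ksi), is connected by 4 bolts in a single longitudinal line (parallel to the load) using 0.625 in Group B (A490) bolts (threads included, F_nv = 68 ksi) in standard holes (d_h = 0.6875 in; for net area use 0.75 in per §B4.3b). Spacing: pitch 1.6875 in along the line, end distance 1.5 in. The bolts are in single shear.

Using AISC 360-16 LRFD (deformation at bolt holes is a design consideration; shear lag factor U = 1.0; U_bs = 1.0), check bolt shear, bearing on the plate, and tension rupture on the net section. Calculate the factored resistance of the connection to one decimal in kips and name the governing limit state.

30.6 kips (net-section rupture governs)

Bolt shear: A_b = π(0.625)²/4 = 0.3068 in². φR_n = 0.75 × 68 × 0.3068 × 4 × 1 = 62.6 kips.
Bearing (0.25 in plate, F_u = 58 ksi): end bolts L_c = 1.5 − 0.6875/2 = 1.15625, R_n = min(1.2×1.15625×0.25×58, 2.4×0.625×0.25×58) = 20.119 kips/bolt; interior L_c = 1.6875 − 0.6875 = 1, R_n = 17.4 kips/bolt. φR_n = 0.75 × (1×20.119 + 3×17.4) = 54.2 kips.
Tension rupture (net): A_n = (3.5625 − 1×0.75)×0.25 = 0.70313 in² (U = 1.0, A_e = A_n). φR_n = 0.75 × 58 × 0.70313 = 30.6 kips.
Governing: min(62.6, 54.2, 30.6) = 30.6 kips → net-section rupture.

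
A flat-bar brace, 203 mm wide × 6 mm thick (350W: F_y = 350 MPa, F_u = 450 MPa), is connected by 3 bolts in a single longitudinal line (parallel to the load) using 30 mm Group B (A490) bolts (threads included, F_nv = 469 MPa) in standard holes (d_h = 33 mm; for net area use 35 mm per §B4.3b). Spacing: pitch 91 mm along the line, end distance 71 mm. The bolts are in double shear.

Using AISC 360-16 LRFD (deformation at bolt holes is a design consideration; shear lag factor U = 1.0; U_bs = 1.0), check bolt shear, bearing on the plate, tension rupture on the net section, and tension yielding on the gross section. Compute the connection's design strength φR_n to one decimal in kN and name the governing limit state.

Bolt shear: A_b = π(30)²/4 = 706.86 mm². φR_n = 0.75 × 469 × 706.86 × 3 × 2 = 1491.8 kN.
Bearing (6 mm plate, F_u = 450 MPa): end bolts L_c = 71 − 33/2 = 54.5, R_n = min(1.2×54.5×6×450, 2.4×30×6×450) = 176.58 kN/bolt; interior L_c = 91 − 33 = 58, R_n = 187.92 kN/bolt. φR_n = 0.75 × (1×176.58 + 2×187.92) = 414.3 kN.
Tension rupture (net): A_n = (203 − 1×35)×6 = 1008 mm² (U = 1.0, A_e = A_n). φR_n = 0.75 × 450 × 1008 = 340.2 kN.
Tension yield (gross): A_g = 203×6 = 1218 mm². φR_n = 0.90 × 350 × 1218 = 383.7 kN.
Governing: min(1491.8, 414.3, 340.2, 383.7) = 340.2 kN → net-section rupture.

340.2 kN (net-section rupture governs)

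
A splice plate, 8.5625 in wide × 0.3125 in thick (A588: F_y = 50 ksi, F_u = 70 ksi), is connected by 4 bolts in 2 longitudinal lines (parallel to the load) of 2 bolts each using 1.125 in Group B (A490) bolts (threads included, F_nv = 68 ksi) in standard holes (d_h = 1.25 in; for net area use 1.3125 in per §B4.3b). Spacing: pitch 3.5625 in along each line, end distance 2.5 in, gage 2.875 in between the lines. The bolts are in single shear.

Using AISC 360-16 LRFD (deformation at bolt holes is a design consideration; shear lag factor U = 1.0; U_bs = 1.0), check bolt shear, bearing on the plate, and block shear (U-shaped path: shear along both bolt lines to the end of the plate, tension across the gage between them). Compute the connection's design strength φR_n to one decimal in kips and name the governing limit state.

106.2 kips (block shear governs)

Bolt shear: A_b = π(1.125)²/4 = 0.99402 in². φR_n = 0.75 × 68 × 0.99402 × 4 × 1 = 202.8 kips.
Bearing (0.3125 in plate, F_u = 70 ksi): end bolts L_c = 2.5 − 1.25/2 = 1.875, R_n = min(1.2×1.875×0.3125×70, 2.4×1.125×0.3125×70) = 49.219 kips/bolt; interior L_c = 3.5625 − 1.25 = 2.3125, R_n = 59.063 kips/bolt. φR_n = 0.75 × (2×49.219 + 2×59.063) = 162.4 kips.
Block shear: shear path 2×[2.5+1×3.5625] = 2×6.0625 in, A_gv = 3.7891, A_nv = 2×(6.0625 − 1.5×1.3125)×0.3125 = 2.5586 in²; tension across gage: (2.875 − 1×1.3125)×0.3125 = 0.48828 in². R_n = min(0.6×70×2.5586, 0.6×50×3.7891) + 1.0×70×0.48828 = min(107.46, 113.67) + 34.18 = 141.64 kips. φR_n = 0.75 × 141.64 = 106.2 kips.
Governing: min(202.8, 162.4, 106.2) = 106.2 kips → block shear.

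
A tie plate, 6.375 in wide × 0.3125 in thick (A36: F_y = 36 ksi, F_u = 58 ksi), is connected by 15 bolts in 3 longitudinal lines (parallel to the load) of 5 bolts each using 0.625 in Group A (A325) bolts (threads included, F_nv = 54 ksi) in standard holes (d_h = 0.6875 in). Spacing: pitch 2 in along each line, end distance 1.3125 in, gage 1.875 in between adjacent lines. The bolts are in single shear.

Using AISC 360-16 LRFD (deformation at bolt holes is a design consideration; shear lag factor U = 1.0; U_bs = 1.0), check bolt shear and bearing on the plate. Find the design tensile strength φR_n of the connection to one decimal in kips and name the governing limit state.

186.4 kips (bolt shear governs)

Bolt shear: A_b = π(0.625)²/4 = 0.3068 in². φR_n = 0.75 × 54 × 0.3068 × 15 × 1 = 186.4 kips.
Bearing (0.3125 in plate, F_u = 58 ksi): end bolts L_c = 1.3125 − 0.6875/2 = 0.96875, R_n = min(1.2×0.96875×0.3125×58, 2.4×0.625×0.3125×58) = 21.07 kips/bolt; interior L_c = 2 − 0.6875 = 1.3125, R_n = 27.188 kips/bolt. φR_n = 0.75 × (3×21.07 + 12×27.188) = 292.1 kips.
Governing: min(186.4, 292.1) = 186.4 kips → bolt shear.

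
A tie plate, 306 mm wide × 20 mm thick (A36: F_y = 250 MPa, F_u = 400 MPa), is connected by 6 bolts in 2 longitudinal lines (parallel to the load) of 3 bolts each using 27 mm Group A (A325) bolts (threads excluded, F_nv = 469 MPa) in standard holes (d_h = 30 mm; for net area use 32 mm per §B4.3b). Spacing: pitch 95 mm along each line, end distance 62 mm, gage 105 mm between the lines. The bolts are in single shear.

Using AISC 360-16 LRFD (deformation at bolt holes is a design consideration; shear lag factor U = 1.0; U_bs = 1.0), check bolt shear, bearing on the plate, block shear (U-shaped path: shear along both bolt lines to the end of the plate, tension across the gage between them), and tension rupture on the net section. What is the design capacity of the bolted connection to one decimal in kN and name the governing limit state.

1208.4 kN (bolt shear governs)

Bolt shear: A_b = π(27)²/4 = 572.56 mm². φR_n = 0.75 × 469 × 572.56 × 6 × 1 = 1208.4 kN.
Bearing (20 mm plate, F_u = 400 MPa): end bolts L_c = 62 − 30/2 = 47, R_n = min(1.2×47×20×400, 2.4×27×20×400) = 451.2 kN/bolt; interior L_c = 95 − 30 = 65, R_n = 518.4 kN/bolt. φR_n = 0.75 × (2×451.2 + 4×518.4) = 2232.0 kN.
Block shear: shear path 2×[62+2×95] = 2×252 mm, A_gv = 10080, A_nv = 2×(252 − 2.5×32)×20 = 6880 mm²; tension across gage: (105 − 1×32)×20 = 1460 mm². R_n = min(0.6×400×6880, 0.6×250×10080) + 1.0×400×1460 = min(1651.2, 1512) + 584 = 2096 kN. φR_n = 0.75 × 2096 = 1572.0 kN.
Tension rupture (net): A_n = (306 − 2×32)×20 = 4840 mm² (U = 1.0, A_e = A_n). φR_n = 0.75 × 400 × 4840 = 1452.0 kN.
Governing: min(1208.4, 2232.0, 1572.0, 1452.0) = 1208.4 kN → bolt shear.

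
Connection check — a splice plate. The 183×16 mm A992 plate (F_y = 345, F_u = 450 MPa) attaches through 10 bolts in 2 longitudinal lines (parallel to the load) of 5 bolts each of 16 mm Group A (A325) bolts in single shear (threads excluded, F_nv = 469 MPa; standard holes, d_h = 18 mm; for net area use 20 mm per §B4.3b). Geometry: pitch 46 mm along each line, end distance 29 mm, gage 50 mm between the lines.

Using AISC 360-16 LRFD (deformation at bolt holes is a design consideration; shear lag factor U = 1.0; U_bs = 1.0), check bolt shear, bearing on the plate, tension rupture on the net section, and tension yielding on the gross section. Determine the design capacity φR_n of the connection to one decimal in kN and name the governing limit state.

Bolt shear: A_b = π(16)²/4 = 201.06 mm². φR_n = 0.75 × 469 × 201.06 × 10 × 1 = 707.2 kN.
Bearing (16 mm plate, F_u = 450 MPa): end bolts L_c = 29 − 18/2 = 20, R_n = min(1.2×20×16×450, 2.4×16×16×450) = 172.8 kN/bolt; interior L_c = 46 − 18 = 28, R_n = 241.92 kN/bolt. φR_n = 0.75 × (2×172.8 + 8×241.92) = 1710.7 kN.
Tension rupture (net): A_n = (183 − 2×20)×16 = 2288 mm² (U = 1.0, A_e = A_n). φR_n = 0.75 × 450 × 2288 = 772.2 kN.
Tension yield (gross): A_g = 183×16 = 2928 mm². φR_n = 0.90 × 345 × 2928 = 909.1 kN.
Governing: min(707.2, 1710.7, 772.2, 909.1) = 707.2 kN → bolt shear.

707.2 kN (bolt shear governs)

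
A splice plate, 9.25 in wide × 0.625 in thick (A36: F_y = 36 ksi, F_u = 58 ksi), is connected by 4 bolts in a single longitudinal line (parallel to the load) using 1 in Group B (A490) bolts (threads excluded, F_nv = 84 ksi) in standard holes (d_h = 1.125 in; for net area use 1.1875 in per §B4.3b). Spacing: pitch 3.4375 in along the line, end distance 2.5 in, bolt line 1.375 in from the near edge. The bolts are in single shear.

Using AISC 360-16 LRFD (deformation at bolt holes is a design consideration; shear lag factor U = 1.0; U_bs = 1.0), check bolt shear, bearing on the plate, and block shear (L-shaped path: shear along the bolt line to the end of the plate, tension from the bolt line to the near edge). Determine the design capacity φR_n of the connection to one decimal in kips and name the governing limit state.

151.0 kips (block shear governs)

Bolt shear: A_b = π(1)²/4 = 0.7854 in². φR_n = 0.75 × 84 × 0.7854 × 4 × 1 = 197.9 kips.
Bearing (0.625 in plate, F_u = 58 ksi): end bolts L_c = 2.5 − 1.125/2 = 1.9375, R_n = min(1.2×1.9375×0.625×58, 2.4×1×0.625×58) = 84.281 kips/bolt; interior L_c = 3.4375 − 1.125 = 2.3125, R_n = 87 kips/bolt. φR_n = 0.75 × (1×84.281 + 3×87) = 259.0 kips.
Block shear: shear path 1×[2.5+3×3.4375] = 1×12.8125 in, A_gv = 8.0078, A_nv = 1×(12.8125 − 3.5×1.1875)×0.625 = 5.4102 in²; tension to near edge: (1.375 − 0.5×1.1875)×0.625 = 0.48828 in². R_n = min(0.6×58×5.4102, 0.6×36×8.0078) + 1.0×58×0.48828 = min(188.27, 172.97) + 28.32 = 201.29 kips. φR_n = 0.75 × 201.29 = 151.0 kips.
Governing: min(197.9, 259.0, 151.0) = 151.0 kips → block shear.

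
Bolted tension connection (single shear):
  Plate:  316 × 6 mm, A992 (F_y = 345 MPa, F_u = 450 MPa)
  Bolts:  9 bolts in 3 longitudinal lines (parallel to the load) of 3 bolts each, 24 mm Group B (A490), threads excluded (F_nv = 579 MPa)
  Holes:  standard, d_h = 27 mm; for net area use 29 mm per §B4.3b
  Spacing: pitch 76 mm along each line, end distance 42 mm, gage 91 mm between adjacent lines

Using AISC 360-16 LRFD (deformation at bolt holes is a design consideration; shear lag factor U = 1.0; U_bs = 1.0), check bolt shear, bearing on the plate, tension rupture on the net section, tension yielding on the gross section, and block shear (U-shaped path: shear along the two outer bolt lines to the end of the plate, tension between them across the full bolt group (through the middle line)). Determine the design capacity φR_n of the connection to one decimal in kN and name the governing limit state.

Bolt shear: A_b = π(24)²/4 = 452.39 mm². φR_n = 0.75 × 579 × 452.39 × 9 × 1 = 1768.1 kN.
Bearing (6 mm plate, F_u = 450 MPa): end bolts L_c = 42 − 27/2 = 28.5, R_n = min(1.2×28.5×6×450, 2.4×24×6×450) = 92.34 kN/bolt; interior L_c = 76 − 27 = 49, R_n = 155.52 kN/bolt. φR_n = 0.75 × (3×92.34 + 6×155.52) = 907.6 kN.
Tension rupture (net): A_n = (316 − 3×29)×6 = 1374 mm² (U = 1.0, A_e = A_n). φR_n = 0.75 × 450 × 1374 = 463.7 kN.
Tension yield (gross): A_g = 316×6 = 1896 mm². φR_n = 0.90 × 345 × 1896 = 588.7 kN.
Block shear: shear path 2×[42+2×76] = 2×194 mm, A_gv = 2328, A_nv = 2×(194 − 2.5×29)×6 = 1458 mm²; tension across gage: (182 − 2×29)×6 = 744 mm². R_n = min(0.6×450×1458, 0.6×345×2328) + 1.0×450×744 = min(393.66, 481.9) + 334.8 = 728.46 kN. φR_n = 0.75 × 728.46 = 546.3 kN.
Governing: min(1768.1, 907.6, 463.7, 588.7, 546.3) = 463.7 kN → net-section rupture.

463.7 kN (net-section rupture governs)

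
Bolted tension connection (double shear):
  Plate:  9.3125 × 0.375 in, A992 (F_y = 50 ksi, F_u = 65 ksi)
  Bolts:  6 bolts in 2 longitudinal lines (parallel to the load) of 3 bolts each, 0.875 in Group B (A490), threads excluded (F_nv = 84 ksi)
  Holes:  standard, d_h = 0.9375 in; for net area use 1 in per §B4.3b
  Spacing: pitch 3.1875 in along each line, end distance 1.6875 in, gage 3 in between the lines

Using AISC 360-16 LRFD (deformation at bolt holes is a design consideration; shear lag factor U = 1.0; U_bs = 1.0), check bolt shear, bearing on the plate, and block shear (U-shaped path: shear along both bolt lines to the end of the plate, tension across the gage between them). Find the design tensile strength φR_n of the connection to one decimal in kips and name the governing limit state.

Bolt shear: A_b = π(0.875)²/4 = 0.60132 in². φR_n = 0.75 × 84 × 0.60132 × 6 × 2 = 454.6 kips.
Bearing (0.375 in plate, F_u = 65 ksi): end bolts L_c = 1.6875 − 0.9375/2 = 1.21875, R_n = min(1.2×1.21875×0.375×65, 2.4×0.875×0.375×65) = 35.648 kips/bolt; interior L_c = 3.1875 − 0.9375 = 2.25, R_n = 51.188 kips/bolt. φR_n = 0.75 × (2×35.648 + 4×51.188) = 207.0 kips.
Block shear: shear path 2×[1.6875+2×3.1875] = 2×8.0625 in, A_gv = 6.0469, A_nv = 2×(8.0625 − 2.5×1)×0.375 = 4.1719 in²; tension across gage: (3 − 1×1)×0.375 = 0.75 in². R_n = min(0.6×65×4.1719, 0.6×50×6.0469) + 1.0×65×0.75 = min(162.7, 181.41) + 48.75 = 211.45 kips. φR_n = 0.75 × 211.45 = 158.6 kips.
Governing: min(454.6, 207.0, 158.6) = 158.6 kips → block shear.

158.6 kips (block shear governs)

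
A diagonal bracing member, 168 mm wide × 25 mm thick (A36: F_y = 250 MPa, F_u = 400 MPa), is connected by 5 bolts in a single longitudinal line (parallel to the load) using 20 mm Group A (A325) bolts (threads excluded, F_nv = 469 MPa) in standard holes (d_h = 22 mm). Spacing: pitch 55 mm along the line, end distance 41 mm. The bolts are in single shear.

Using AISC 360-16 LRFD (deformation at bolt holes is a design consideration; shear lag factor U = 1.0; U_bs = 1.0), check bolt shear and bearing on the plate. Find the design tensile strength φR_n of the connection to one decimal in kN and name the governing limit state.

Bolt shear: A_b = π(20)²/4 = 314.16 mm². φR_n = 0.75 × 469 × 314.16 × 5 × 1 = 552.5 kN.
Bearing (25 mm plate, F_u = 400 MPa): end bolts L_c = 41 − 22/2 = 30, R_n = min(1.2×30×25×400, 2.4×20×25×400) = 360 kN/bolt; interior L_c = 55 − 22 = 33, R_n = 396 kN/bolt. φR_n = 0.75 × (1×360 + 4×396) = 1458.0 kN.
Governing: min(552.5, 1458.0) = 552.5 kN → bolt shear.

552.5 kN (bolt shear governs)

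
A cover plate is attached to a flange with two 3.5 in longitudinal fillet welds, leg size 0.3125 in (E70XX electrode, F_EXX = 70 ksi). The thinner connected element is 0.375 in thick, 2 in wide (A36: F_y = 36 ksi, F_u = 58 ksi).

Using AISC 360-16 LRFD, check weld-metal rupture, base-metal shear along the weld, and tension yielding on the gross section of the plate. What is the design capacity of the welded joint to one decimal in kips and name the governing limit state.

24.3 kips (gross-section yield governs)

Weld metal: throat = 0.707×0.3125 = 0.22094 in, L = 2×3.5 = 7 in. φR_n = 0.75 × 0.6 × 70 × 0.22094 × 7 = 48.7 kips.
Base metal shear (0.375 in plate): yield φR_n = 1.0×0.6×36×0.375×7 = 56.7 kips; rupture φR_n = 0.75×0.6×58×0.375×7 = 68.5 kips; take 56.7 kips (yield).
Tension yield (gross): A_g = 2×0.375 = 0.75 in². φR_n = 0.90 × 36 × 0.75 = 24.3 kips.
Governing: min(48.7, 56.7, 24.3) = 24.3 kips → gross-section yield.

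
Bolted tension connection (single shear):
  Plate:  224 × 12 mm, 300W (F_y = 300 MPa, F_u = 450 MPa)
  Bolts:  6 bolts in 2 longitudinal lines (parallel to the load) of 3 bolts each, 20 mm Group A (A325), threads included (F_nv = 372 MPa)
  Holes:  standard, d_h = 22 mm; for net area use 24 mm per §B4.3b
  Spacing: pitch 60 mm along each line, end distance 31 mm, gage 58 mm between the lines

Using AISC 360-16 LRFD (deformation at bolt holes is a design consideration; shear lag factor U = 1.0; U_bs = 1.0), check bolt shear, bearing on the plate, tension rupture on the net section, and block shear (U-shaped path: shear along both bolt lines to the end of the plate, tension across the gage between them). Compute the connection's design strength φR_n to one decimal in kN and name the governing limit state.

Bolt shear: A_b = π(20)²/4 = 314.16 mm². φR_n = 0.75 × 372 × 314.16 × 6 × 1 = 525.9 kN.
Bearing (12 mm plate, F_u = 450 MPa): end bolts L_c = 31 − 22/2 = 20, R_n = min(1.2×20×12×450, 2.4×20×12×450) = 129.6 kN/bolt; interior L_c = 60 − 22 = 38, R_n = 246.24 kN/bolt. φR_n = 0.75 × (2×129.6 + 4×246.24) = 933.1 kN.
Tension rupture (net): A_n = (224 − 2×24)×12 = 2112 mm² (U = 1.0, A_e = A_n). φR_n = 0.75 × 450 × 2112 = 712.8 kN.
Block shear: shear path 2×[31+2×60] = 2×151 mm, A_gv = 3624, A_nv = 2×(151 − 2.5×24)×12 = 2184 mm²; tension across gage: (58 − 1×24)×12 = 408 mm². R_n = min(0.6×450×2184, 0.6×300×3624) + 1.0×450×408 = min(589.68, 652.32) + 183.6 = 773.28 kN. φR_n = 0.75 × 773.28 = 580.0 kN.
Governing: min(525.9, 933.1, 712.8, 580.0) = 525.9 kN → bolt shear.

525.9 kN (bolt shear governs)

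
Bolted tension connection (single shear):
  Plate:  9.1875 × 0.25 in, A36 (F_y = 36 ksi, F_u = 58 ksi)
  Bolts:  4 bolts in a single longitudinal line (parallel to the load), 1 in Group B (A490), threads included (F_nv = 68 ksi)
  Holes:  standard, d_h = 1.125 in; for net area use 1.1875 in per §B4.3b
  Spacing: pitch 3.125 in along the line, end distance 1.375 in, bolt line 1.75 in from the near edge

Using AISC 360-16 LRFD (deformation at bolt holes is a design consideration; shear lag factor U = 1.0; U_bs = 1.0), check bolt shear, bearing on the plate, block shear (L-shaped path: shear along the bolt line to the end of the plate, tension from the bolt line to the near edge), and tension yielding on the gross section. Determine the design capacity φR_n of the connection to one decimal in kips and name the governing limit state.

55.6 kips (block shear governs)

Bolt shear: A_b = π(1)²/4 = 0.7854 in². φR_n = 0.75 × 68 × 0.7854 × 4 × 1 = 160.2 kips.
Bearing (0.25 in plate, F_u = 58 ksi): end bolts L_c = 1.375 − 1.125/2 = 0.8125, R_n = min(1.2×0.8125×0.25×58, 2.4×1×0.25×58) = 14.138 kips/bolt; interior L_c = 3.125 − 1.125 = 2, R_n = 34.8 kips/bolt. φR_n = 0.75 × (1×14.138 + 3×34.8) = 88.9 kips.
Block shear: shear path 1×[1.375+3×3.125] = 1×10.75 in, A_gv = 2.6875, A_nv = 1×(10.75 − 3.5×1.1875)×0.25 = 1.6484 in²; tension to near edge: (1.75 − 0.5×1.1875)×0.25 = 0.28906 in². R_n = min(0.6×58×1.6484, 0.6×36×2.6875) + 1.0×58×0.28906 = min(57.364, 58.05) + 16.765 = 74.129 kips. φR_n = 0.75 × 74.129 = 55.6 kips.
Tension yield (gross): A_g = 9.1875×0.25 = 2.2969 in². φR_n = 0.90 × 36 × 2.2969 = 74.4 kips.
Governing: min(160.2, 88.9, 55.6, 74.4) = 55.6 kips → block shear.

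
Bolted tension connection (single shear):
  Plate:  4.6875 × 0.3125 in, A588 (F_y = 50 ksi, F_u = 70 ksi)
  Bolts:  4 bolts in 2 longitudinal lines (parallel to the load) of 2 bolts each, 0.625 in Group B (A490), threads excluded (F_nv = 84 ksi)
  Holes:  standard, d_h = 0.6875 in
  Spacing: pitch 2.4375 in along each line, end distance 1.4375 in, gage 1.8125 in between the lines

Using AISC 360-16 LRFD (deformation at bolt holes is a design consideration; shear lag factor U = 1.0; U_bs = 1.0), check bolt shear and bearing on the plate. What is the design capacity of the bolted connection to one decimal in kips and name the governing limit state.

Bolt shear: A_b = π(0.625)²/4 = 0.3068 in². φR_n = 0.75 × 84 × 0.3068 × 4 × 1 = 77.3 kips.
Bearing (0.3125 in plate, F_u = 70 ksi): end bolts L_c = 1.4375 − 0.6875/2 = 1.09375, R_n = min(1.2×1.09375×0.3125×70, 2.4×0.625×0.3125×70) = 28.711 kips/bolt; interior L_c = 2.4375 − 0.6875 = 1.75, R_n = 32.813 kips/bolt. φR_n = 0.75 × (2×28.711 + 2×32.813) = 92.3 kips.
Governing: min(77.3, 92.3) = 77.3 kips → bolt shear.

77.3 kips (bolt shear governs)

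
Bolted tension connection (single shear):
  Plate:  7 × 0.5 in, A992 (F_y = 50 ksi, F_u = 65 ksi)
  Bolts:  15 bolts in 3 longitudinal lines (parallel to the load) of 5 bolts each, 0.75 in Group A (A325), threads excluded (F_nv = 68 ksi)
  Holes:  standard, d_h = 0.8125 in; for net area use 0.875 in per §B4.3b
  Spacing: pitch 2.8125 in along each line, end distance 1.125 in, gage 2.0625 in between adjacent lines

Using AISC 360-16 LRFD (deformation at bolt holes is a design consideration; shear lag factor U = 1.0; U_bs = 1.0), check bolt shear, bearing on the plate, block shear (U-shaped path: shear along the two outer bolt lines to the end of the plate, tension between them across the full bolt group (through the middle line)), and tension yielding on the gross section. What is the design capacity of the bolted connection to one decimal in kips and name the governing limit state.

Bolt shear: A_b = π(0.75)²/4 = 0.44179 in². φR_n = 0.75 × 68 × 0.44179 × 15 × 1 = 338.0 kips.
Bearing (0.5 in plate, F_u = 65 ksi): end bolts L_c = 1.125 − 0.8125/2 = 0.71875, R_n = min(1.2×0.71875×0.5×65, 2.4×0.75×0.5×65) = 28.031 kips/bolt; interior L_c = 2.8125 − 0.8125 = 2, R_n = 58.5 kips/bolt. φR_n = 0.75 × (3×28.031 + 12×58.5) = 589.6 kips.
Block shear: shear path 2×[1.125+4×2.8125] = 2×12.375 in, A_gv = 12.375, A_nv = 2×(12.375 − 4.5×0.875)×0.5 = 8.4375 in²; tension across gage: (4.125 − 2×0.875)×0.5 = 1.1875 in². R_n = min(0.6×65×8.4375, 0.6×50×12.375) + 1.0×65×1.1875 = min(329.06, 371.25) + 77.188 = 406.25 kips. φR_n = 0.75 × 406.25 = 304.7 kips.
Tension yield (gross): A_g = 7×0.5 = 3.5 in². φR_n = 0.90 × 50 × 3.5 = 157.5 kips.
Governing: min(338.0, 589.6, 304.7, 157.5) = 157.5 kips → gross-section yield.

157.5 kips (gross-section yield governs)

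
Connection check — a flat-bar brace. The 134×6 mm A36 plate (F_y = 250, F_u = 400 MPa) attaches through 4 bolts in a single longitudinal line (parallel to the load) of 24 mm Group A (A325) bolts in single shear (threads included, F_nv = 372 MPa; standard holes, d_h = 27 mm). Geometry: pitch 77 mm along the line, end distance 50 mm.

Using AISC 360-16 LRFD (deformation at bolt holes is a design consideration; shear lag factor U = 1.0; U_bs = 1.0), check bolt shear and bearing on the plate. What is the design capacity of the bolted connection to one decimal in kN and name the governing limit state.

389.9 kN (bearing governs)

Bolt shear: A_b = π(24)²/4 = 452.39 mm². φR_n = 0.75 × 372 × 452.39 × 4 × 1 = 504.9 kN.
Bearing (6 mm plate, F_u = 400 MPa): end bolts L_c = 50 − 27/2 = 36.5, R_n = min(1.2×36.5×6×400, 2.4×24×6×400) = 105.12 kN/bolt; interior L_c = 77 − 27 = 50, R_n = 138.24 kN/bolt. φR_n = 0.75 × (1×105.12 + 3×138.24) = 389.9 kN.
Governing: min(504.9, 389.9) = 389.9 kN → bearing.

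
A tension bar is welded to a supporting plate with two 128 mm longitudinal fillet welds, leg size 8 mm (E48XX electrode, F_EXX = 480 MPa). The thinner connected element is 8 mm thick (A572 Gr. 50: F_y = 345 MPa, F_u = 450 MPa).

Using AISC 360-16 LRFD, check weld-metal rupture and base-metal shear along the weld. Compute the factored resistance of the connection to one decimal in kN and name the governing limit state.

Weld metal: throat = 0.707×8 = 5.656 mm, L = 2×128 = 256 mm. φR_n = 0.75 × 0.6 × 480 × 5.656 × 256 = 312.8 kN.
Base metal shear (8 mm plate): yield φR_n = 1.0×0.6×345×8×256 = 423.9 kN; rupture φR_n = 0.75×0.6×450×8×256 = 414.7 kN; take 414.7 kN (rupture).
Governing: min(312.8, 414.7) = 312.8 kN → weld metal.

312.8 kN (weld metal governs)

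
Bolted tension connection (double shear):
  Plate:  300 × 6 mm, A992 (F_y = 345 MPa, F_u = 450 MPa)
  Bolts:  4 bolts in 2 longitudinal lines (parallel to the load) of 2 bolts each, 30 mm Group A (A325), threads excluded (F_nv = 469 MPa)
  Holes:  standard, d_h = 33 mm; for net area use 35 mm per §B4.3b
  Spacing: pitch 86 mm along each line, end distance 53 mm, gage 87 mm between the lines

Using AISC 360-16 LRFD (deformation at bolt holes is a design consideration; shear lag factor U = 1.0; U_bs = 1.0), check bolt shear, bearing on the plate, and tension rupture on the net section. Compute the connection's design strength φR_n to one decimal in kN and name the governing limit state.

Bolt shear: A_b = π(30)²/4 = 706.86 mm². φR_n = 0.75 × 469 × 706.86 × 4 × 2 = 1989.1 kN.
Bearing (6 mm plate, F_u = 450 MPa): end bolts L_c = 53 − 33/2 = 36.5, R_n = min(1.2×36.5×6×450, 2.4×30×6×450) = 118.26 kN/bolt; interior L_c = 86 − 33 = 53, R_n = 171.72 kN/bolt. φR_n = 0.75 × (2×118.26 + 2×171.72) = 435.0 kN.
Tension rupture (net): A_n = (300 − 2×35)×6 = 1380 mm² (U = 1.0, A_e = A_n). φR_n = 0.75 × 450 × 1380 = 465.8 kN.
Governing: min(1989.1, 435.0, 465.8) = 435.0 kN → bearing.

435.0 kN (bearing governs)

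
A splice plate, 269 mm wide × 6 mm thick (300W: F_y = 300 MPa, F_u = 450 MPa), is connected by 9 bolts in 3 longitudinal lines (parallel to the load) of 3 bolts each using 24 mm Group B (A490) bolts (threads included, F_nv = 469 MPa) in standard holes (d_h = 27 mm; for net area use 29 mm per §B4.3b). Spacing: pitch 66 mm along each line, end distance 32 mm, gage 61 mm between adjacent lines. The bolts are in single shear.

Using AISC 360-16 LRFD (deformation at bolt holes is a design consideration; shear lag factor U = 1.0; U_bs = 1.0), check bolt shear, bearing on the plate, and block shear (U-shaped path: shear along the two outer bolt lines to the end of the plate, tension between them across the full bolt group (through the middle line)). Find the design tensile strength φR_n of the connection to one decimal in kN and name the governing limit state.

351.9 kN (block shear governs)

Bolt shear: A_b = π(24)²/4 = 452.39 mm². φR_n = 0.75 × 469 × 452.39 × 9 × 1 = 1432.2 kN.
Bearing (6 mm plate, F_u = 450 MPa): end bolts L_c = 32 − 27/2 = 18.5, R_n = min(1.2×18.5×6×450, 2.4×24×6×450) = 59.94 kN/bolt; interior L_c = 66 − 27 = 39, R_n = 126.36 kN/bolt. φR_n = 0.75 × (3×59.94 + 6×126.36) = 703.5 kN.
Block shear: shear path 2×[32+2×66] = 2×164 mm, A_gv = 1968, A_nv = 2×(164 − 2.5×29)×6 = 1098 mm²; tension across gage: (122 − 2×29)×6 = 384 mm². R_n = min(0.6×450×1098, 0.6×300×1968) + 1.0×450×384 = min(296.46, 354.24) + 172.8 = 469.26 kN. φR_n = 0.75 × 469.26 = 351.9 kN.
Governing: min(1432.2, 703.5, 351.9) = 351.9 kN → block shear.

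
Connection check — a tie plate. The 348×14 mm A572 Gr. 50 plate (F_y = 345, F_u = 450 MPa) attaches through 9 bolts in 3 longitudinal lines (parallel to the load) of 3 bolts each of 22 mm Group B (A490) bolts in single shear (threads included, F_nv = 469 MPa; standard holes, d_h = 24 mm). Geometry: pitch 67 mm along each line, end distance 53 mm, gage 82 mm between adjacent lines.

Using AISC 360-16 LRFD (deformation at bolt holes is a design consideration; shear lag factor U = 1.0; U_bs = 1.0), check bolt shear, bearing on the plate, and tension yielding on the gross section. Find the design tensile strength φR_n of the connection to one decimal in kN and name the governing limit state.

Bolt shear: A_b = π(22)²/4 = 380.13 mm². φR_n = 0.75 × 469 × 380.13 × 9 × 1 = 1203.4 kN.
Bearing (14 mm plate, F_u = 450 MPa): end bolts L_c = 53 − 24/2 = 41, R_n = min(1.2×41×14×450, 2.4×22×14×450) = 309.96 kN/bolt; interior L_c = 67 − 24 = 43, R_n = 325.08 kN/bolt. φR_n = 0.75 × (3×309.96 + 6×325.08) = 2160.3 kN.
Tension yield (gross): A_g = 348×14 = 4872 mm². φR_n = 0.90 × 345 × 4872 = 1512.8 kN.
Governing: min(1203.4, 2160.3, 1512.8) = 1203.4 kN → bolt shear.

1203.4 kN (bolt shear governs)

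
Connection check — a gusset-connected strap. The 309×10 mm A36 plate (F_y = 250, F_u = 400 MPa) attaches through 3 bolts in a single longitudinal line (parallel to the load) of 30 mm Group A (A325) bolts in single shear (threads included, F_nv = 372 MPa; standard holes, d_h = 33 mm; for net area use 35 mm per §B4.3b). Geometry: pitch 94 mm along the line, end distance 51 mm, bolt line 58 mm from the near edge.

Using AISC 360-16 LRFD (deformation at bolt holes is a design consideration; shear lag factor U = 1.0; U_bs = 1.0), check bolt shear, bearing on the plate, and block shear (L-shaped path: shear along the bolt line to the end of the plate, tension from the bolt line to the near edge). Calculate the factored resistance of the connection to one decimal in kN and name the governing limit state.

Bolt shear: A_b = π(30)²/4 = 706.86 mm². φR_n = 0.75 × 372 × 706.86 × 3 × 1 = 591.6 kN.
Bearing (10 mm plate, F_u = 400 MPa): end bolts L_c = 51 − 33/2 = 34.5, R_n = min(1.2×34.5×10×400, 2.4×30×10×400) = 165.6 kN/bolt; interior L_c = 94 − 33 = 61, R_n = 288 kN/bolt. φR_n = 0.75 × (1×165.6 + 2×288) = 556.2 kN.
Block shear: shear path 1×[51+2×94] = 1×239 mm, A_gv = 2390, A_nv = 1×(239 − 2.5×35)×10 = 1515 mm²; tension to near edge: (58 − 0.5×35)×10 = 405 mm². R_n = min(0.6×400×1515, 0.6×250×2390) + 1.0×400×405 = min(363.6, 358.5) + 162 = 520.5 kN. φR_n = 0.75 × 520.5 = 390.4 kN.
Governing: min(591.6, 556.2, 390.4) = 390.4 kN → block shear.

390.4 kN (block shear governs)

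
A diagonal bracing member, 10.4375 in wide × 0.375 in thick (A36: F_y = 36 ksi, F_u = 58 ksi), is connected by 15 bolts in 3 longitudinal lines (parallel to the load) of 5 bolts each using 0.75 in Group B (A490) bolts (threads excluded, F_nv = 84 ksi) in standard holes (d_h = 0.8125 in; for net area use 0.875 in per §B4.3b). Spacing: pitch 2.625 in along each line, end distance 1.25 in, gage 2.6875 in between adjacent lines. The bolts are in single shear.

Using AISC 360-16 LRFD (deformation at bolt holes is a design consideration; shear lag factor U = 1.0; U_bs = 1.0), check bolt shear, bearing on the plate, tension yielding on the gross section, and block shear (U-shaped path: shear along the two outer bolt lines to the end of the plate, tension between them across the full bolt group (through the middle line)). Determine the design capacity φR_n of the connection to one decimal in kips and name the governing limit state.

126.8 kips (gross-section yield governs)

Bolt shear: A_b = π(0.75)²/4 = 0.44179 in². φR_n = 0.75 × 84 × 0.44179 × 15 × 1 = 417.5 kips.
Bearing (0.375 in plate, F_u = 58 ksi): end bolts L_c = 1.25 − 0.8125/2 = 0.84375, R_n = min(1.2×0.84375×0.375×58, 2.4×0.75×0.375×58) = 22.022 kips/bolt; interior L_c = 2.625 − 0.8125 = 1.8125, R_n = 39.15 kips/bolt. φR_n = 0.75 × (3×22.022 + 12×39.15) = 401.9 kips.
Tension yield (gross): A_g = 10.4375×0.375 = 3.9141 in². φR_n = 0.90 × 36 × 3.9141 = 126.8 kips.
Block shear: shear path 2×[1.25+4×2.625] = 2×11.75 in, A_gv = 8.8125, A_nv = 2×(11.75 − 4.5×0.875)×0.375 = 5.8594 in²; tension across gage: (5.375 − 2×0.875)×0.375 = 1.3594 in². R_n = min(0.6×58×5.8594, 0.6×36×8.8125) + 1.0×58×1.3594 = min(203.91, 190.35) + 78.845 = 269.2 kips. φR_n = 0.75 × 269.2 = 201.9 kips.
Governing: min(417.5, 401.9, 126.8, 201.9) = 126.8 kips → gross-section yield.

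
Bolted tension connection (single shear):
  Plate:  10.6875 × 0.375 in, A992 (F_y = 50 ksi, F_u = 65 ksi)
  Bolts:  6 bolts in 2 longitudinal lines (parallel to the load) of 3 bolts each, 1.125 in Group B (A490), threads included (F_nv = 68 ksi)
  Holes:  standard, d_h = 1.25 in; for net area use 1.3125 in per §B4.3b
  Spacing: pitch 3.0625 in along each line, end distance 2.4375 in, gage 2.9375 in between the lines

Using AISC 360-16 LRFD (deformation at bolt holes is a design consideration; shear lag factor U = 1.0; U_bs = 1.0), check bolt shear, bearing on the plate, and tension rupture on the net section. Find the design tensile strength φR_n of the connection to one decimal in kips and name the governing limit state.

147.4 kips (net-section rupture governs)

Bolt shear: A_b = π(1.125)²/4 = 0.99402 in². φR_n = 0.75 × 68 × 0.99402 × 6 × 1 = 304.2 kips.
Bearing (0.375 in plate, F_u = 65 ksi): end bolts L_c = 2.4375 − 1.25/2 = 1.8125, R_n = min(1.2×1.8125×0.375×65, 2.4×1.125×0.375×65) = 53.016 kips/bolt; interior L_c = 3.0625 − 1.25 = 1.8125, R_n = 53.016 kips/bolt. φR_n = 0.75 × (2×53.016 + 4×53.016) = 238.6 kips.
Tension rupture (net): A_n = (10.6875 − 2×1.3125)×0.375 = 3.0234 in² (U = 1.0, A_e = A_n). φR_n = 0.75 × 65 × 3.0234 = 147.4 kips.
Governing: min(304.2, 238.6, 147.4) = 147.4 kips → net-section rupture.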